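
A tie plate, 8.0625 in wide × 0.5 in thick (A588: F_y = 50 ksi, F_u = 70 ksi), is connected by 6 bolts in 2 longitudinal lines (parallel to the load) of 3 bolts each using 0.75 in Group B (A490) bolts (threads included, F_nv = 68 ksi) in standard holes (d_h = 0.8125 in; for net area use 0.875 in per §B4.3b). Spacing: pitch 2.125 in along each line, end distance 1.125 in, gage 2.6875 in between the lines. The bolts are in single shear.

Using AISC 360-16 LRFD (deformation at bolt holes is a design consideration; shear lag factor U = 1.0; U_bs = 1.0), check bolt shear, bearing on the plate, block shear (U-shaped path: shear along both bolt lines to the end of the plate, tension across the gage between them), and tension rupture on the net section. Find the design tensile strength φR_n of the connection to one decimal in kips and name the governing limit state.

135.2 kips (bolt shear governs)

Bolt shear: A_b = π(0.75)²/4 = 0.44179 in². φR_n = 0.75 × 68 × 0.44179 × 6 × 1 = 135.2 kips.
Bearing (0.5 in plate, F_u = 70 ksi): end bolts L_c = 1.125 − 0.8125/2 = 0.71875, R_n = min(1.2×0.71875×0.5×70, 2.4×0.75×0.5×70) = 30.188 kips/bolt; interior L_c = 2.125 − 0.8125 = 1.3125, R_n = 55.125 kips/bolt. φR_n = 0.75 × (2×30.188 + 4×55.125) = 210.7 kips.
Block shear: shear path 2×[1.125+2×2.125] = 2×5.375 in, A_gv = 5.375, A_nv = 2×(5.375 − 2.5×0.875)×0.5 = 3.1875 in²; tension across gage: (2.6875 − 1×0.875)×0.5 = 0.90625 in². R_n = min(0.6×70×3.1875, 0.6×50×5.375) + 1.0×70×0.90625 = min(133.88, 161.25) + 63.438 = 197.32 kips. φR_n = 0.75 × 197.32 = 148.0 kips.
Tension rupture (net): A_n = (8.0625 − 2×0.875)×0.5 = 3.1563 in² (U = 1.0, A_e = A_n). φR_n = 0.75 × 70 × 3.1563 = 165.7 kips.
Governing: min(135.2, 210.7, 148.0, 165.7) = 135.2 kips → bolt shear.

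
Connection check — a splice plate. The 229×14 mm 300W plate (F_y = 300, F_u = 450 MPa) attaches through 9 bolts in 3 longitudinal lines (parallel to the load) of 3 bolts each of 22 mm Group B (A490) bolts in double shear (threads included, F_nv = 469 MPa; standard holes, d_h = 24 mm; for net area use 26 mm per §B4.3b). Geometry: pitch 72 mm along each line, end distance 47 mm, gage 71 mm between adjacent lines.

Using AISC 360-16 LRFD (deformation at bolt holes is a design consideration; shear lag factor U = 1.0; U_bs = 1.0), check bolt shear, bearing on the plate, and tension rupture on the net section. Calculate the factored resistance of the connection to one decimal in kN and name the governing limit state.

Bolt shear: A_b = π(22)²/4 = 380.13 mm². φR_n = 0.75 × 469 × 380.13 × 9 × 2 = 2406.8 kN.
Bearing (14 mm plate, F_u = 450 MPa): end bolts L_c = 47 − 24/2 = 35, R_n = min(1.2×35×14×450, 2.4×22×14×450) = 264.6 kN/bolt; interior L_c = 72 − 24 = 48, R_n = 332.64 kN/bolt. φR_n = 0.75 × (3×264.6 + 6×332.64) = 2092.2 kN.
Tension rupture (net): A_n = (229 − 3×26)×14 = 2114 mm² (U = 1.0, A_e = A_n). φR_n = 0.75 × 450 × 2114 = 713.5 kN.
Governing: min(2406.8, 2092.2, 713.5) = 713.5 kN → net-section rupture.

713.5 kN (net-section rupture governs)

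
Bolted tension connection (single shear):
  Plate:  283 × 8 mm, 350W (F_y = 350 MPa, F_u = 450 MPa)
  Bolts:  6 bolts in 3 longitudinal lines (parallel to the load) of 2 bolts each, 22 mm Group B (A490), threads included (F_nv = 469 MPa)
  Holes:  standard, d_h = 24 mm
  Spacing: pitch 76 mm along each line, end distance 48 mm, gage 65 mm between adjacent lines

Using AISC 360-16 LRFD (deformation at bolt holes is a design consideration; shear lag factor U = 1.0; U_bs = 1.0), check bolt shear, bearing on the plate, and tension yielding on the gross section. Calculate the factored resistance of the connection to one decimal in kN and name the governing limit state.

Bolt shear: A_b = π(22)²/4 = 380.13 mm². φR_n = 0.75 × 469 × 380.13 × 6 × 1 = 802.3 kN.
Bearing (8 mm plate, F_u = 450 MPa): end bolts L_c = 48 − 24/2 = 36, R_n = min(1.2×36×8×450, 2.4×22×8×450) = 155.52 kN/bolt; interior L_c = 76 − 24 = 52, R_n = 190.08 kN/bolt. φR_n = 0.75 × (3×155.52 + 3×190.08) = 777.6 kN.
Tension yield (gross): A_g = 283×8 = 2264 mm². φR_n = 0.90 × 350 × 2264 = 713.2 kN.
Governing: min(802.3, 777.6, 713.2) = 713.2 kN → gross-section yield.

713.2 kN (gross-section yield governs)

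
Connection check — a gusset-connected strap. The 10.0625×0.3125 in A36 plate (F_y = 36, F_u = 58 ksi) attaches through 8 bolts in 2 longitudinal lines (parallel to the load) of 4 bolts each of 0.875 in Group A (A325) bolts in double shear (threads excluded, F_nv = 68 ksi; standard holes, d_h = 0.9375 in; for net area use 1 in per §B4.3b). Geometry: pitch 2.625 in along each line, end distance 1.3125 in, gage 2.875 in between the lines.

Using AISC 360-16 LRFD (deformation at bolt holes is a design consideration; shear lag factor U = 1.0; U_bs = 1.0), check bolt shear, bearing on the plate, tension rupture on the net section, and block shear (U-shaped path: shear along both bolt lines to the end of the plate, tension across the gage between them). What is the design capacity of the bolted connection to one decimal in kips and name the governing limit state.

Bolt shear: A_b = π(0.875)²/4 = 0.60132 in². φR_n = 0.75 × 68 × 0.60132 × 8 × 2 = 490.7 kips.
Bearing (0.3125 in plate, F_u = 58 ksi): end bolts L_c = 1.3125 − 0.9375/2 = 0.84375, R_n = min(1.2×0.84375×0.3125×58, 2.4×0.875×0.3125×58) = 18.352 kips/bolt; interior L_c = 2.625 − 0.9375 = 1.6875, R_n = 36.703 kips/bolt. φR_n = 0.75 × (2×18.352 + 6×36.703) = 192.7 kips.
Tension rupture (net): A_n = (10.0625 − 2×1)×0.3125 = 2.5195 in² (U = 1.0, A_e = A_n). φR_n = 0.75 × 58 × 2.5195 = 109.6 kips.
Block shear: shear path 2×[1.3125+3×2.625] = 2×9.1875 in, A_gv = 5.7422, A_nv = 2×(9.1875 − 3.5×1)×0.3125 = 3.5547 in²; tension across gage: (2.875 − 1×1)×0.3125 = 0.58594 in². R_n = min(0.6×58×3.5547, 0.6×36×5.7422) + 1.0×58×0.58594 = min(123.7, 124.03) + 33.985 = 157.69 kips. φR_n = 0.75 × 157.69 = 118.3 kips.
Governing: min(490.7, 192.7, 109.6, 118.3) = 109.6 kips → net-section rupture.

109.6 kips (net-section rupture governs)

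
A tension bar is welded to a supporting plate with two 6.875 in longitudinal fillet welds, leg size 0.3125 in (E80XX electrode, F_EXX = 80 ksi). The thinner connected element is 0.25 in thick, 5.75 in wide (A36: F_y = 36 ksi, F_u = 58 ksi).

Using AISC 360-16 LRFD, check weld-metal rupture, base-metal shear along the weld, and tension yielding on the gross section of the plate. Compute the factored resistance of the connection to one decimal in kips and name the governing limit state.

Weld metal: throat = 0.707×0.3125 = 0.22094 in, L = 2×6.875 = 13.75 in. φR_n = 0.75 × 0.6 × 80 × 0.22094 × 13.75 = 109.4 kips.
Base metal shear (0.25 in plate): yield φR_n = 1.0×0.6×36×0.25×13.75 = 74.3 kips; rupture φR_n = 0.75×0.6×58×0.25×13.75 = 89.7 kips; take 74.3 kips (yield).
Tension yield (gross): A_g = 5.75×0.25 = 1.4375 in². φR_n = 0.90 × 36 × 1.4375 = 46.6 kips.
Governing: min(109.4, 74.3, 46.6) = 46.6 kips → gross-section yield.

46.6 kips (gross-section yield governs)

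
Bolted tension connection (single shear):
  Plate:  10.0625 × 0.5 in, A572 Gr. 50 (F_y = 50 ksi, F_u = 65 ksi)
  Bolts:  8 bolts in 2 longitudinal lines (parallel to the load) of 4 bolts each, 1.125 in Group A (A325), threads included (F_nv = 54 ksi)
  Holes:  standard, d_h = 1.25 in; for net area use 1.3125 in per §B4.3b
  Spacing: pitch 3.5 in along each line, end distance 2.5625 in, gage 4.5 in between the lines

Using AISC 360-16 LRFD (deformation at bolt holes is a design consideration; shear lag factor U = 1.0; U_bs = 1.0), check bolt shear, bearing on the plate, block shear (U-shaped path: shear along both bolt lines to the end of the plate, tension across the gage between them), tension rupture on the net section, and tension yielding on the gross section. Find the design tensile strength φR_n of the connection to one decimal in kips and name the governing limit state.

Bolt shear: A_b = π(1.125)²/4 = 0.99402 in². φR_n = 0.75 × 54 × 0.99402 × 8 × 1 = 322.1 kips.
Bearing (0.5 in plate, F_u = 65 ksi): end bolts L_c = 2.5625 − 1.25/2 = 1.9375, R_n = min(1.2×1.9375×0.5×65, 2.4×1.125×0.5×65) = 75.563 kips/bolt; interior L_c = 3.5 − 1.25 = 2.25, R_n = 87.75 kips/bolt. φR_n = 0.75 × (2×75.563 + 6×87.75) = 508.2 kips.
Block shear: shear path 2×[2.5625+3×3.5] = 2×13.0625 in, A_gv = 13.063, A_nv = 2×(13.0625 − 3.5×1.3125)×0.5 = 8.4688 in²; tension across gage: (4.5 − 1×1.3125)×0.5 = 1.5938 in². R_n = min(0.6×65×8.4688, 0.6×50×13.063) + 1.0×65×1.5938 = min(330.28, 391.89) + 103.6 = 433.88 kips. φR_n = 0.75 × 433.88 = 325.4 kips.
Tension rupture (net): A_n = (10.0625 − 2×1.3125)×0.5 = 3.7188 in² (U = 1.0, A_e = A_n). φR_n = 0.75 × 65 × 3.7188 = 181.3 kips.
Tension yield (gross): A_g = 10.0625×0.5 = 5.0313 in². φR_n = 0.90 × 50 × 5.0313 = 226.4 kips.
Governing: min(322.1, 508.2, 325.4, 181.3, 226.4) = 181.3 kips → net-section rupture.

181.3 kips (net-section rupture governs)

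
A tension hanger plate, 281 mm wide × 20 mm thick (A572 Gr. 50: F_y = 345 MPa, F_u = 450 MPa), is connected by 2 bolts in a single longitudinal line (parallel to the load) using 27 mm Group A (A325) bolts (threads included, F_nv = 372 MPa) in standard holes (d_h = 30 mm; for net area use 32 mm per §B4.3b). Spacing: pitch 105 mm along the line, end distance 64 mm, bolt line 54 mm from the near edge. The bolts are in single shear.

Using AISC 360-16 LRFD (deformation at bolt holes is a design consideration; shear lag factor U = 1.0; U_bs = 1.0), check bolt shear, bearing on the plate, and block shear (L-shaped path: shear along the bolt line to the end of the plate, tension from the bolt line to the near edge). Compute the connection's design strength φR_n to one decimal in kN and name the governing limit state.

319.5 kN (bolt shear governs)

Bolt shear: A_b = π(27)²/4 = 572.56 mm². φR_n = 0.75 × 372 × 572.56 × 2 × 1 = 319.5 kN.
Bearing (20 mm plate, F_u = 450 MPa): end bolts L_c = 64 − 30/2 = 49, R_n = min(1.2×49×20×450, 2.4×27×20×450) = 529.2 kN/bolt; interior L_c = 105 − 30 = 75, R_n = 583.2 kN/bolt. φR_n = 0.75 × (1×529.2 + 1×583.2) = 834.3 kN.
Block shear: shear path 1×[64+1×105] = 1×169 mm, A_gv = 3380, A_nv = 1×(169 − 1.5×32)×20 = 2420 mm²; tension to near edge: (54 − 0.5×32)×20 = 760 mm². R_n = min(0.6×450×2420, 0.6×345×3380) + 1.0×450×760 = min(653.4, 699.66) + 342 = 995.4 kN. φR_n = 0.75 × 995.4 = 746.6 kN.
Governing: min(319.5, 834.3, 746.6) = 319.5 kN → bolt shear.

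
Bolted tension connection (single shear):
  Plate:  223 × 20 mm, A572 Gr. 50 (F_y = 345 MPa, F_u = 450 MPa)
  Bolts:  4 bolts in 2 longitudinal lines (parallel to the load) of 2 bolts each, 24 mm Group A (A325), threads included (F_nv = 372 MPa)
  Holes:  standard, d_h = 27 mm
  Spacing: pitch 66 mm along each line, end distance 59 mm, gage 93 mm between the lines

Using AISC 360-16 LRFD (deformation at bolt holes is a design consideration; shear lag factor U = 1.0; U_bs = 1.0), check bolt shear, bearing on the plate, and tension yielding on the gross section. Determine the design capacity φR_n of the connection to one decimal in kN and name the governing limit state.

504.9 kN (bolt shear governs)

Bolt shear: A_b = π(24)²/4 = 452.39 mm². φR_n = 0.75 × 372 × 452.39 × 4 × 1 = 504.9 kN.
Bearing (20 mm plate, F_u = 450 MPa): end bolts L_c = 59 − 27/2 = 45.5, R_n = min(1.2×45.5×20×450, 2.4×24×20×450) = 491.4 kN/bolt; interior L_c = 66 − 27 = 39, R_n = 421.2 kN/bolt. φR_n = 0.75 × (2×491.4 + 2×421.2) = 1368.9 kN.
Tension yield (gross): A_g = 223×20 = 4460 mm². φR_n = 0.90 × 345 × 4460 = 1384.8 kN.
Governing: min(504.9, 1368.9, 1384.8) = 504.9 kN → bolt shear.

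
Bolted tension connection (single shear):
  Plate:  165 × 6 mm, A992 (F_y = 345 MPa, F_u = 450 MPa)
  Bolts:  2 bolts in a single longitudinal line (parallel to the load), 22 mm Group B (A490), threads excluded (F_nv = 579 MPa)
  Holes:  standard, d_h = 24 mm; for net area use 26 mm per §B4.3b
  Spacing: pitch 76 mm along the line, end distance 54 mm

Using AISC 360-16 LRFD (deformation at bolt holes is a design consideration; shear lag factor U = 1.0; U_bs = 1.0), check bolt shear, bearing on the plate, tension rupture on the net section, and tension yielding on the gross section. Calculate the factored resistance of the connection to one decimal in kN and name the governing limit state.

209.0 kN (bearing governs)

Bolt shear: A_b = π(22)²/4 = 380.13 mm². φR_n = 0.75 × 579 × 380.13 × 2 × 1 = 330.1 kN.
Bearing (6 mm plate, F_u = 450 MPa): end bolts L_c = 54 − 24/2 = 42, R_n = min(1.2×42×6×450, 2.4×22×6×450) = 136.08 kN/bolt; interior L_c = 76 − 24 = 52, R_n = 142.56 kN/bolt. φR_n = 0.75 × (1×136.08 + 1×142.56) = 209.0 kN.
Tension rupture (net): A_n = (165 − 1×26)×6 = 834 mm² (U = 1.0, A_e = A_n). φR_n = 0.75 × 450 × 834 = 281.5 kN.
Tension yield (gross): A_g = 165×6 = 990 mm². φR_n = 0.90 × 345 × 990 = 307.4 kN.
Governing: min(330.1, 209.0, 281.5, 307.4) = 209.0 kN → bearing.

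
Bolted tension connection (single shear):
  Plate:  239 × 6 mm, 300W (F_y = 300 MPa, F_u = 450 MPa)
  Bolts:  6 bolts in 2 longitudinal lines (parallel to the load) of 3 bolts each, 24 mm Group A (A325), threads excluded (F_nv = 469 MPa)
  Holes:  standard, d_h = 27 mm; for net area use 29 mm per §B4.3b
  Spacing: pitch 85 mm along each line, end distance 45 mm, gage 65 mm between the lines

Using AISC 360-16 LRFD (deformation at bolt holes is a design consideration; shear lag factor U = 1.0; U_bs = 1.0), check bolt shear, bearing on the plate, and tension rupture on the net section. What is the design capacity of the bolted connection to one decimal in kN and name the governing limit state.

366.5 kN (net-section rupture governs)

Bolt shear: A_b = π(24)²/4 = 452.39 mm². φR_n = 0.75 × 469 × 452.39 × 6 × 1 = 954.8 kN.
Bearing (6 mm plate, F_u = 450 MPa): end bolts L_c = 45 − 27/2 = 31.5, R_n = min(1.2×31.5×6×450, 2.4×24×6×450) = 102.06 kN/bolt; interior L_c = 85 − 27 = 58, R_n = 155.52 kN/bolt. φR_n = 0.75 × (2×102.06 + 4×155.52) = 619.7 kN.
Tension rupture (net): A_n = (239 − 2×29)×6 = 1086 mm² (U = 1.0, A_e = A_n). φR_n = 0.75 × 450 × 1086 = 366.5 kN.
Governing: min(954.8, 619.7, 366.5) = 366.5 kN → net-section rupture.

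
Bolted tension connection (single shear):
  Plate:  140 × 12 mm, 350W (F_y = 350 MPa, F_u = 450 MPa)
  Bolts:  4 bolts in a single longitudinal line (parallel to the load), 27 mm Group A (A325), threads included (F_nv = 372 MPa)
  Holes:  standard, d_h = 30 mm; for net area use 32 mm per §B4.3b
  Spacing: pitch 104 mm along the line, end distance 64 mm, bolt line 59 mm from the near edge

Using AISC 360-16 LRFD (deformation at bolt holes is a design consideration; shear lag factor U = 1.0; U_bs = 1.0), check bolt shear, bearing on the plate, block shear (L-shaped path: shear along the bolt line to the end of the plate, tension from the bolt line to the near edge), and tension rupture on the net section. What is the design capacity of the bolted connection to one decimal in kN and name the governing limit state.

437.4 kN (net-section rupture governs)

Bolt shear: A_b = π(27)²/4 = 572.56 mm². φR_n = 0.75 × 372 × 572.56 × 4 × 1 = 639.0 kN.
Bearing (12 mm plate, F_u = 450 MPa): end bolts L_c = 64 − 30/2 = 49, R_n = min(1.2×49×12×450, 2.4×27×12×450) = 317.52 kN/bolt; interior L_c = 104 − 30 = 74, R_n = 349.92 kN/bolt. φR_n = 0.75 × (1×317.52 + 3×349.92) = 1025.5 kN.
Block shear: shear path 1×[64+3×104] = 1×376 mm, A_gv = 4512, A_nv = 1×(376 − 3.5×32)×12 = 3168 mm²; tension to near edge: (59 − 0.5×32)×12 = 516 mm². R_n = min(0.6×450×3168, 0.6×350×4512) + 1.0×450×516 = min(855.36, 947.52) + 232.2 = 1087.6 kN. φR_n = 0.75 × 1087.6 = 815.7 kN.
Tension rupture (net): A_n = (140 − 1×32)×12 = 1296 mm² (U = 1.0, A_e = A_n). φR_n = 0.75 × 450 × 1296 = 437.4 kN.
Governing: min(639.0, 1025.5, 815.7, 437.4) = 437.4 kN → net-section rupture.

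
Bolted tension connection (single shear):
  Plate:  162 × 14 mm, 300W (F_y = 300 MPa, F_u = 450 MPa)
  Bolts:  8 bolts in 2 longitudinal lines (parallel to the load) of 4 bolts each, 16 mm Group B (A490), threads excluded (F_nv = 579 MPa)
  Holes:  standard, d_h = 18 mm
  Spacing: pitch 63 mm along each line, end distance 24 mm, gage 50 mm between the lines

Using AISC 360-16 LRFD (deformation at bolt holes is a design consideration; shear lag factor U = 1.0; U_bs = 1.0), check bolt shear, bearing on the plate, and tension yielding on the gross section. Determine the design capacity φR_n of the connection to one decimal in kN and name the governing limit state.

612.4 kN (gross-section yield governs)

Bolt shear: A_b = π(16)²/4 = 201.06 mm². φR_n = 0.75 × 579 × 201.06 × 8 × 1 = 698.5 kN.
Bearing (14 mm plate, F_u = 450 MPa): end bolts L_c = 24 − 18/2 = 15, R_n = min(1.2×15×14×450, 2.4×16×14×450) = 113.4 kN/bolt; interior L_c = 63 − 18 = 45, R_n = 241.92 kN/bolt. φR_n = 0.75 × (2×113.4 + 6×241.92) = 1258.7 kN.
Tension yield (gross): A_g = 162×14 = 2268 mm². φR_n = 0.90 × 300 × 2268 = 612.4 kN.
Governing: min(698.5, 1258.7, 612.4) = 612.4 kN → gross-section yield.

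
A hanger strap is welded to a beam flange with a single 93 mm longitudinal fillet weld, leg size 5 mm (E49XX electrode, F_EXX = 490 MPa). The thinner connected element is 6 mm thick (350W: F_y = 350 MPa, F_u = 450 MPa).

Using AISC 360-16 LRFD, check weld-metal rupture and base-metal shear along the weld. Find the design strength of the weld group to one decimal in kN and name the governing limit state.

72.5 kN (weld metal governs)

Weld metal: throat = 0.707×5 = 3.535 mm, L = 93 mm. φR_n = 0.75 × 0.6 × 490 × 3.535 × 93 = 72.5 kN.
Base metal shear (6 mm plate): yield φR_n = 1.0×0.6×350×6×93 = 117.2 kN; rupture φR_n = 0.75×0.6×450×6×93 = 113.0 kN; take 113.0 kN (rupture).
Governing: min(72.5, 113.0) = 72.5 kN → weld metal.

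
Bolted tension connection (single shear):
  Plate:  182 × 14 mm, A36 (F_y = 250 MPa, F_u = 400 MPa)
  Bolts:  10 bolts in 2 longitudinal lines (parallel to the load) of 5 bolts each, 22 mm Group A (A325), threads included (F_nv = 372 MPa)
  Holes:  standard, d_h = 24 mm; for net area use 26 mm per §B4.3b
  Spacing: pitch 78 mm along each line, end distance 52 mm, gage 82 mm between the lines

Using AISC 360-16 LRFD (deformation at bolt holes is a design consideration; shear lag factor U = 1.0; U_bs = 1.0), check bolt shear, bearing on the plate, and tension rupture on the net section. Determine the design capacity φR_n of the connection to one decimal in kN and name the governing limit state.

Bolt shear: A_b = π(22)²/4 = 380.13 mm². φR_n = 0.75 × 372 × 380.13 × 10 × 1 = 1060.6 kN.
Bearing (14 mm plate, F_u = 400 MPa): end bolts L_c = 52 − 24/2 = 40, R_n = min(1.2×40×14×400, 2.4×22×14×400) = 268.8 kN/bolt; interior L_c = 78 − 24 = 54, R_n = 295.68 kN/bolt. φR_n = 0.75 × (2×268.8 + 8×295.68) = 2177.3 kN.
Tension rupture (net): A_n = (182 − 2×26)×14 = 1820 mm² (U = 1.0, A_e = A_n). φR_n = 0.75 × 400 × 1820 = 546.0 kN.
Governing: min(1060.6, 2177.3, 546.0) = 546.0 kN → net-section rupture.

546.0 kN (net-section rupture governs)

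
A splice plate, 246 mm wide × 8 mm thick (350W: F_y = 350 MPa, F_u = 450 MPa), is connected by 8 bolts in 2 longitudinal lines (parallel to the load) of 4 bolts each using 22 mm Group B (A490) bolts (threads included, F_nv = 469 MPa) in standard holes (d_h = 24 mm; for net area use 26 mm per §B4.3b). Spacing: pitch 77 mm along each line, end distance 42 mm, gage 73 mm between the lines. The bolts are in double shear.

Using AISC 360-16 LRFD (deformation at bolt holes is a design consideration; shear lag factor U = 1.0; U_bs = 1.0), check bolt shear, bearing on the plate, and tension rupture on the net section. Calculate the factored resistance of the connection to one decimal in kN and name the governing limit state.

Bolt shear: A_b = π(22)²/4 = 380.13 mm². φR_n = 0.75 × 469 × 380.13 × 8 × 2 = 2139.4 kN.
Bearing (8 mm plate, F_u = 450 MPa): end bolts L_c = 42 − 24/2 = 30, R_n = min(1.2×30×8×450, 2.4×22×8×450) = 129.6 kN/bolt; interior L_c = 77 − 24 = 53, R_n = 190.08 kN/bolt. φR_n = 0.75 × (2×129.6 + 6×190.08) = 1049.8 kN.
Tension rupture (net): A_n = (246 − 2×26)×8 = 1552 mm² (U = 1.0, A_e = A_n). φR_n = 0.75 × 450 × 1552 = 523.8 kN.
Governing: min(2139.4, 1049.8, 523.8) = 523.8 kN → net-section rupture.

523.8 kN (net-section rupture governs)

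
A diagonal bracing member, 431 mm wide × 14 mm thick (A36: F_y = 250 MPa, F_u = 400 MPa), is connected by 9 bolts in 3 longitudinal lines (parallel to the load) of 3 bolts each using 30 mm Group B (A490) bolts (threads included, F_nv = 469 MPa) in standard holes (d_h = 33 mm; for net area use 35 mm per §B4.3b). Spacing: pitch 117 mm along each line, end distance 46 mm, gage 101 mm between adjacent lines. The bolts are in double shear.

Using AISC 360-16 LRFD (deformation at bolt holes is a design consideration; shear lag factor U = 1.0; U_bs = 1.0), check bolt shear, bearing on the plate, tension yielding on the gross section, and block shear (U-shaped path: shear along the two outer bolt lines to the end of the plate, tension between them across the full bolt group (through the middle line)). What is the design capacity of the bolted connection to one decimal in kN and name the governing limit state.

Bolt shear: A_b = π(30)²/4 = 706.86 mm². φR_n = 0.75 × 469 × 706.86 × 9 × 2 = 4475.5 kN.
Bearing (14 mm plate, F_u = 400 MPa): end bolts L_c = 46 − 33/2 = 29.5, R_n = min(1.2×29.5×14×400, 2.4×30×14×400) = 198.24 kN/bolt; interior L_c = 117 − 33 = 84, R_n = 403.2 kN/bolt. φR_n = 0.75 × (3×198.24 + 6×403.2) = 2260.4 kN.
Tension yield (gross): A_g = 431×14 = 6034 mm². φR_n = 0.90 × 250 × 6034 = 1357.7 kN.
Block shear: shear path 2×[46+2×117] = 2×280 mm, A_gv = 7840, A_nv = 2×(280 − 2.5×35)×14 = 5390 mm²; tension across gage: (202 − 2×35)×14 = 1848 mm². R_n = min(0.6×400×5390, 0.6×250×7840) + 1.0×400×1848 = min(1293.6, 1176) + 739.2 = 1915.2 kN. φR_n = 0.75 × 1915.2 = 1436.4 kN.
Governing: min(4475.5, 2260.4, 1357.7, 1436.4) = 1357.7 kN → gross-section yield.

1357.7 kN (gross-section yield governs)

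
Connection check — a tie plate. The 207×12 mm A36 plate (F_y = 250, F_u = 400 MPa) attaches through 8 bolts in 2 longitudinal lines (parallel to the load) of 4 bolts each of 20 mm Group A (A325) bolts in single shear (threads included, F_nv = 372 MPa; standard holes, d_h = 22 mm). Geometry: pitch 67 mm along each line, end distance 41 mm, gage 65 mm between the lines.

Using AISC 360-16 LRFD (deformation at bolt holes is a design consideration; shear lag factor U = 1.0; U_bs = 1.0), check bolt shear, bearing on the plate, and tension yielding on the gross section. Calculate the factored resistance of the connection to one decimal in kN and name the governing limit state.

558.9 kN (gross-section yield governs)

Bolt shear: A_b = π(20)²/4 = 314.16 mm². φR_n = 0.75 × 372 × 314.16 × 8 × 1 = 701.2 kN.
Bearing (12 mm plate, F_u = 400 MPa): end bolts L_c = 41 − 22/2 = 30, R_n = min(1.2×30×12×400, 2.4×20×12×400) = 172.8 kN/bolt; interior L_c = 67 − 22 = 45, R_n = 230.4 kN/bolt. φR_n = 0.75 × (2×172.8 + 6×230.4) = 1296.0 kN.
Tension yield (gross): A_g = 207×12 = 2484 mm². φR_n = 0.90 × 250 × 2484 = 558.9 kN.
Governing: min(701.2, 1296.0, 558.9) = 558.9 kN → gross-section yield.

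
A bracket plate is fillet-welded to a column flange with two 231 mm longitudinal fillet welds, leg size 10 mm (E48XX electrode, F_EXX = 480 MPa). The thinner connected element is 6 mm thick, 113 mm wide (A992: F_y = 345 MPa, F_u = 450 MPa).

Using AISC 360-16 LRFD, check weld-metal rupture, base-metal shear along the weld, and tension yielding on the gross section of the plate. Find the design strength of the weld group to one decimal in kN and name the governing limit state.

Weld metal: throat = 0.707×10 = 7.07 mm, L = 2×231 = 462 mm. φR_n = 0.75 × 0.6 × 480 × 7.07 × 462 = 705.5 kN.
Base metal shear (6 mm plate): yield φR_n = 1.0×0.6×345×6×462 = 573.8 kN; rupture φR_n = 0.75×0.6×450×6×462 = 561.3 kN; take 561.3 kN (rupture).
Tension yield (gross): A_g = 113×6 = 678 mm². φR_n = 0.90 × 345 × 678 = 210.5 kN.
Governing: min(705.5, 561.3, 210.5) = 210.5 kN → gross-section yield.

210.5 kN (gross-section yield governs)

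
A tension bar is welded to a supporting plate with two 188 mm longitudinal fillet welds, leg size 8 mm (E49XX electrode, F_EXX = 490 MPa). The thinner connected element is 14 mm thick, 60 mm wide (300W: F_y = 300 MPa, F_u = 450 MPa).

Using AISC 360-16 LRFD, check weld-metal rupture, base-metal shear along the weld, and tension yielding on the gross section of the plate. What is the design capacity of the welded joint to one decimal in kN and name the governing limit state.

Weld metal: throat = 0.707×8 = 5.656 mm, L = 2×188 = 376 mm. φR_n = 0.75 × 0.6 × 490 × 5.656 × 376 = 468.9 kN.
Base metal shear (14 mm plate): yield φR_n = 1.0×0.6×300×14×376 = 947.5 kN; rupture φR_n = 0.75×0.6×450×14×376 = 1066.0 kN; take 947.5 kN (yield).
Tension yield (gross): A_g = 60×14 = 840 mm². φR_n = 0.90 × 300 × 840 = 226.8 kN.
Governing: min(468.9, 947.5, 226.8) = 226.8 kN → gross-section yield.

226.8 kN (gross-section yield governs)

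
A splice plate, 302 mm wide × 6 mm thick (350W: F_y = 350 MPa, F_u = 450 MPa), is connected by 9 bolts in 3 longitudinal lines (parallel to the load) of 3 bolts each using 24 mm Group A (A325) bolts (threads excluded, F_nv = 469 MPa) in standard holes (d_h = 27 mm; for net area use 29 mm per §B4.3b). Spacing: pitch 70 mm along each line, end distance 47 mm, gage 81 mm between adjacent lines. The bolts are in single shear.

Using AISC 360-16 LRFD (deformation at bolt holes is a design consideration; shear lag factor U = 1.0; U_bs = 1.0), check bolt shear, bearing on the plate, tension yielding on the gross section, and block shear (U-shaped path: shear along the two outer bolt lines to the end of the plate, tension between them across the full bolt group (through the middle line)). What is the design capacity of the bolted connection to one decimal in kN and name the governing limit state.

488.8 kN (block shear governs)

Bolt shear: A_b = π(24)²/4 = 452.39 mm². φR_n = 0.75 × 469 × 452.39 × 9 × 1 = 1432.2 kN.
Bearing (6 mm plate, F_u = 450 MPa): end bolts L_c = 47 − 27/2 = 33.5, R_n = min(1.2×33.5×6×450, 2.4×24×6×450) = 108.54 kN/bolt; interior L_c = 70 − 27 = 43, R_n = 139.32 kN/bolt. φR_n = 0.75 × (3×108.54 + 6×139.32) = 871.2 kN.
Tension yield (gross): A_g = 302×6 = 1812 mm². φR_n = 0.90 × 350 × 1812 = 570.8 kN.
Block shear: shear path 2×[47+2×70] = 2×187 mm, A_gv = 2244, A_nv = 2×(187 − 2.5×29)×6 = 1374 mm²; tension across gage: (162 − 2×29)×6 = 624 mm². R_n = min(0.6×450×1374, 0.6×350×2244) + 1.0×450×624 = min(370.98, 471.24) + 280.8 = 651.78 kN. φR_n = 0.75 × 651.78 = 488.8 kN.
Governing: min(1432.2, 871.2, 570.8, 488.8) = 488.8 kN → block shear.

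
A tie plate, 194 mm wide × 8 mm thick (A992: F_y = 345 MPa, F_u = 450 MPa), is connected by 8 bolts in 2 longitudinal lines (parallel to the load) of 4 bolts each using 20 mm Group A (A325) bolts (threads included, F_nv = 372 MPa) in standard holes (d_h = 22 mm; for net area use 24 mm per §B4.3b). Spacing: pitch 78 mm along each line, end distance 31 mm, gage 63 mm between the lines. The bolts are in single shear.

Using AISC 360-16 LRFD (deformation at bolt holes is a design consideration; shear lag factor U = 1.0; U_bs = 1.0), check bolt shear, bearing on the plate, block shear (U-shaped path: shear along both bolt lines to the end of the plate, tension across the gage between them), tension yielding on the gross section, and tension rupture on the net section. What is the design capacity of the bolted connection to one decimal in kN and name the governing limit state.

Bolt shear: A_b = π(20)²/4 = 314.16 mm². φR_n = 0.75 × 372 × 314.16 × 8 × 1 = 701.2 kN.
Bearing (8 mm plate, F_u = 450 MPa): end bolts L_c = 31 − 22/2 = 20, R_n = min(1.2×20×8×450, 2.4×20×8×450) = 86.4 kN/bolt; interior L_c = 78 − 22 = 56, R_n = 172.8 kN/bolt. φR_n = 0.75 × (2×86.4 + 6×172.8) = 907.2 kN.
Block shear: shear path 2×[31+3×78] = 2×265 mm, A_gv = 4240, A_nv = 2×(265 − 3.5×24)×8 = 2896 mm²; tension across gage: (63 − 1×24)×8 = 312 mm². R_n = min(0.6×450×2896, 0.6×345×4240) + 1.0×450×312 = min(781.92, 877.68) + 140.4 = 922.32 kN. φR_n = 0.75 × 922.32 = 691.7 kN.
Tension yield (gross): A_g = 194×8 = 1552 mm². φR_n = 0.90 × 345 × 1552 = 481.9 kN.
Tension rupture (net): A_n = (194 − 2×24)×8 = 1168 mm² (U = 1.0, A_e = A_n). φR_n = 0.75 × 450 × 1168 = 394.2 kN.
Governing: min(701.2, 907.2, 691.7, 481.9, 394.2) = 394.2 kN → net-section rupture.

394.2 kN (net-section rupture governs)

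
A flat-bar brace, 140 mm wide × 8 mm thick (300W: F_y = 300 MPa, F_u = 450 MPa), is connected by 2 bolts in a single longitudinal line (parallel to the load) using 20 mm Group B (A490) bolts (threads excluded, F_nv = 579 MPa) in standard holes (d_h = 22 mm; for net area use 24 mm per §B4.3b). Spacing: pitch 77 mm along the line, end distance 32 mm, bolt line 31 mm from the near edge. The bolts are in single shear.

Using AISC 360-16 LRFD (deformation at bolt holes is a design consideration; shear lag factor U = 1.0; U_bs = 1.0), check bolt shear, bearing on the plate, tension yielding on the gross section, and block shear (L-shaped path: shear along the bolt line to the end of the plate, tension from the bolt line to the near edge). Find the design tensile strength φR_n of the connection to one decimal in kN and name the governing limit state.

169.0 kN (block shear governs)

Bolt shear: A_b = π(20)²/4 = 314.16 mm². φR_n = 0.75 × 579 × 314.16 × 2 × 1 = 272.8 kN.
Bearing (8 mm plate, F_u = 450 MPa): end bolts L_c = 32 − 22/2 = 21, R_n = min(1.2×21×8×450, 2.4×20×8×450) = 90.72 kN/bolt; interior L_c = 77 − 22 = 55, R_n = 172.8 kN/bolt. φR_n = 0.75 × (1×90.72 + 1×172.8) = 197.6 kN.
Tension yield (gross): A_g = 140×8 = 1120 mm². φR_n = 0.90 × 300 × 1120 = 302.4 kN.
Block shear: shear path 1×[32+1×77] = 1×109 mm, A_gv = 872, A_nv = 1×(109 − 1.5×24)×8 = 584 mm²; tension to near edge: (31 − 0.5×24)×8 = 152 mm². R_n = min(0.6×450×584, 0.6×300×872) + 1.0×450×152 = min(157.68, 156.96) + 68.4 = 225.36 kN. φR_n = 0.75 × 225.36 = 169.0 kN.
Governing: min(272.8, 197.6, 302.4, 169.0) = 169.0 kN → block shear.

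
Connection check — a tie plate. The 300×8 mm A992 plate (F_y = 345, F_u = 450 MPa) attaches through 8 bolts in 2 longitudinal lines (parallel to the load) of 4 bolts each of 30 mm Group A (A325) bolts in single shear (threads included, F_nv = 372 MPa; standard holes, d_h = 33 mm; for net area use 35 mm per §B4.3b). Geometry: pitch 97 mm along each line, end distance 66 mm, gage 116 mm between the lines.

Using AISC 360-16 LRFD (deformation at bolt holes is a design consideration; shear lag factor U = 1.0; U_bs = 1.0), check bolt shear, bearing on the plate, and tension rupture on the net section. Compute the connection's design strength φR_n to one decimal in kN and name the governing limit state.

621.0 kN (net-section rupture governs)

Bolt shear: A_b = π(30)²/4 = 706.86 mm². φR_n = 0.75 × 372 × 706.86 × 8 × 1 = 1577.7 kN.
Bearing (8 mm plate, F_u = 450 MPa): end bolts L_c = 66 − 33/2 = 49.5, R_n = min(1.2×49.5×8×450, 2.4×30×8×450) = 213.84 kN/bolt; interior L_c = 97 − 33 = 64, R_n = 259.2 kN/bolt. φR_n = 0.75 × (2×213.84 + 6×259.2) = 1487.2 kN.
Tension rupture (net): A_n = (300 − 2×35)×8 = 1840 mm² (U = 1.0, A_e = A_n). φR_n = 0.75 × 450 × 1840 = 621.0 kN.
Governing: min(1577.7, 1487.2, 621.0) = 621.0 kN → net-section rupture.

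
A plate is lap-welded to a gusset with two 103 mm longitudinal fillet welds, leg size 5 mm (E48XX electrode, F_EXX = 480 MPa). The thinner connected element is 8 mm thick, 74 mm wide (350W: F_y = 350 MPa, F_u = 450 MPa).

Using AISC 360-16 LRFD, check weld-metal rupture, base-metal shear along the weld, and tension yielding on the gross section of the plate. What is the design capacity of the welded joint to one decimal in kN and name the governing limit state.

157.3 kN (weld metal governs)

Weld metal: throat = 0.707×5 = 3.535 mm, L = 2×103 = 206 mm. φR_n = 0.75 × 0.6 × 480 × 3.535 × 206 = 157.3 kN.
Base metal shear (8 mm plate): yield φR_n = 1.0×0.6×350×8×206 = 346.1 kN; rupture φR_n = 0.75×0.6×450×8×206 = 333.7 kN; take 333.7 kN (rupture).
Tension yield (gross): A_g = 74×8 = 592 mm². φR_n = 0.90 × 350 × 592 = 186.5 kN.
Governing: min(157.3, 333.7, 186.5) = 157.3 kN → weld metal.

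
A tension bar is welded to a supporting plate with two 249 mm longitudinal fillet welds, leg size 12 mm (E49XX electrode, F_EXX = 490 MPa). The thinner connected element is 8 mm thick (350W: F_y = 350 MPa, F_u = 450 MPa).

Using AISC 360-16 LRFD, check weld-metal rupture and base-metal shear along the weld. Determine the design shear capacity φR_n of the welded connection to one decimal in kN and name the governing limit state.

806.8 kN (base-metal shear governs)

Weld metal: throat = 0.707×12 = 8.484 mm, L = 2×249 = 498 mm. φR_n = 0.75 × 0.6 × 490 × 8.484 × 498 = 931.6 kN.
Base metal shear (8 mm plate): yield φR_n = 1.0×0.6×350×8×498 = 836.6 kN; rupture φR_n = 0.75×0.6×450×8×498 = 806.8 kN; take 806.8 kN (rupture).
Governing: min(931.6, 806.8) = 806.8 kN → base-metal shear.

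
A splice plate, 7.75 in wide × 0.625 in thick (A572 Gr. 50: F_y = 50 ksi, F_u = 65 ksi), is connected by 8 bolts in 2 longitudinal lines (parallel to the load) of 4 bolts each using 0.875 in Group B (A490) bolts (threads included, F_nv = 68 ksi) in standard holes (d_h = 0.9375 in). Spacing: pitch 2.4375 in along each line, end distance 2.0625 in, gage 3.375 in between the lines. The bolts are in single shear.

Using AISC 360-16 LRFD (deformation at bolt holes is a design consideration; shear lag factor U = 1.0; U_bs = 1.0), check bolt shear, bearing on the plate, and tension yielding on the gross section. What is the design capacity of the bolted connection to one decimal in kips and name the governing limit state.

218.0 kips (gross-section yield governs)

Bolt shear: A_b = π(0.875)²/4 = 0.60132 in². φR_n = 0.75 × 68 × 0.60132 × 8 × 1 = 245.3 kips.
Bearing (0.625 in plate, F_u = 65 ksi): end bolts L_c = 2.0625 − 0.9375/2 = 1.59375, R_n = min(1.2×1.59375×0.625×65, 2.4×0.875×0.625×65) = 77.695 kips/bolt; interior L_c = 2.4375 − 0.9375 = 1.5, R_n = 73.125 kips/bolt. φR_n = 0.75 × (2×77.695 + 6×73.125) = 445.6 kips.
Tension yield (gross): A_g = 7.75×0.625 = 4.8438 in². φR_n = 0.90 × 50 × 4.8438 = 218.0 kips.
Governing: min(245.3, 445.6, 218.0) = 218.0 kips → gross-section yield.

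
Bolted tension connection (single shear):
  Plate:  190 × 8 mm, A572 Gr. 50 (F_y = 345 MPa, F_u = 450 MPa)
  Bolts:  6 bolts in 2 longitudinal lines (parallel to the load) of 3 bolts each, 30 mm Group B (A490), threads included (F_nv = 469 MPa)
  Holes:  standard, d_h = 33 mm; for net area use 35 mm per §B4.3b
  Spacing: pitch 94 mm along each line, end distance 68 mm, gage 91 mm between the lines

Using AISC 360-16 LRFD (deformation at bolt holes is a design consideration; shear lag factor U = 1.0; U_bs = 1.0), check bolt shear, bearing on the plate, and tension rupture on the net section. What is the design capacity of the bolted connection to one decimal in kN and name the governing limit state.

324.0 kN (net-section rupture governs)

Bolt shear: A_b = π(30)²/4 = 706.86 mm². φR_n = 0.75 × 469 × 706.86 × 6 × 1 = 1491.8 kN.
Bearing (8 mm plate, F_u = 450 MPa): end bolts L_c = 68 − 33/2 = 51.5, R_n = min(1.2×51.5×8×450, 2.4×30×8×450) = 222.48 kN/bolt; interior L_c = 94 − 33 = 61, R_n = 259.2 kN/bolt. φR_n = 0.75 × (2×222.48 + 4×259.2) = 1111.3 kN.
Tension rupture (net): A_n = (190 − 2×35)×8 = 960 mm² (U = 1.0, A_e = A_n). φR_n = 0.75 × 450 × 960 = 324.0 kN.
Governing: min(1491.8, 1111.3, 324.0) = 324.0 kN → net-section rupture.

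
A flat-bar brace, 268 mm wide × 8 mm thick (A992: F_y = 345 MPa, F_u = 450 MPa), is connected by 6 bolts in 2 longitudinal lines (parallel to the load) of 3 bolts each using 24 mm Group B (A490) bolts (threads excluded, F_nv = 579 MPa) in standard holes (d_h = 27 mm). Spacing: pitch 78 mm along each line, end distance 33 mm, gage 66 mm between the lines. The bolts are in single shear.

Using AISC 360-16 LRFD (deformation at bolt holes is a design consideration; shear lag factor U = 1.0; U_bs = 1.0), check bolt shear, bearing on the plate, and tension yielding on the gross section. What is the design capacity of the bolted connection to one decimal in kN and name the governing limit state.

665.7 kN (gross-section yield governs)

Bolt shear: A_b = π(24)²/4 = 452.39 mm². φR_n = 0.75 × 579 × 452.39 × 6 × 1 = 1178.7 kN.
Bearing (8 mm plate, F_u = 450 MPa): end bolts L_c = 33 − 27/2 = 19.5, R_n = min(1.2×19.5×8×450, 2.4×24×8×450) = 84.24 kN/bolt; interior L_c = 78 − 27 = 51, R_n = 207.36 kN/bolt. φR_n = 0.75 × (2×84.24 + 4×207.36) = 748.4 kN.
Tension yield (gross): A_g = 268×8 = 2144 mm². φR_n = 0.90 × 345 × 2144 = 665.7 kN.
Governing: min(1178.7, 748.4, 665.7) = 665.7 kN → gross-section yield.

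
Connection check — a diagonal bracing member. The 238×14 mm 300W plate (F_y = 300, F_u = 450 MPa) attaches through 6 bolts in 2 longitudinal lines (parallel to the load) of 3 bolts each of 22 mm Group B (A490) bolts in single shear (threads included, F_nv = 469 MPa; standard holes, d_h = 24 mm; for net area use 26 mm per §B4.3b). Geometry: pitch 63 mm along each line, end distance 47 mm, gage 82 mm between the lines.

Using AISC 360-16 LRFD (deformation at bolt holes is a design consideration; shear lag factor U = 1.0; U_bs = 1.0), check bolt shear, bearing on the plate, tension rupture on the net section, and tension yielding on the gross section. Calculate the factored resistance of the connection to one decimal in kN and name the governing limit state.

Bolt shear: A_b = π(22)²/4 = 380.13 mm². φR_n = 0.75 × 469 × 380.13 × 6 × 1 = 802.3 kN.
Bearing (14 mm plate, F_u = 450 MPa): end bolts L_c = 47 − 24/2 = 35, R_n = min(1.2×35×14×450, 2.4×22×14×450) = 264.6 kN/bolt; interior L_c = 63 − 24 = 39, R_n = 294.84 kN/bolt. φR_n = 0.75 × (2×264.6 + 4×294.84) = 1281.4 kN.
Tension rupture (net): A_n = (238 − 2×26)×14 = 2604 mm² (U = 1.0, A_e = A_n). φR_n = 0.75 × 450 × 2604 = 878.9 kN.
Tension yield (gross): A_g = 238×14 = 3332 mm². φR_n = 0.90 × 300 × 3332 = 899.6 kN.
Governing: min(802.3, 1281.4, 878.9, 899.6) = 802.3 kN → bolt shear.

802.3 kN (bolt shear governs)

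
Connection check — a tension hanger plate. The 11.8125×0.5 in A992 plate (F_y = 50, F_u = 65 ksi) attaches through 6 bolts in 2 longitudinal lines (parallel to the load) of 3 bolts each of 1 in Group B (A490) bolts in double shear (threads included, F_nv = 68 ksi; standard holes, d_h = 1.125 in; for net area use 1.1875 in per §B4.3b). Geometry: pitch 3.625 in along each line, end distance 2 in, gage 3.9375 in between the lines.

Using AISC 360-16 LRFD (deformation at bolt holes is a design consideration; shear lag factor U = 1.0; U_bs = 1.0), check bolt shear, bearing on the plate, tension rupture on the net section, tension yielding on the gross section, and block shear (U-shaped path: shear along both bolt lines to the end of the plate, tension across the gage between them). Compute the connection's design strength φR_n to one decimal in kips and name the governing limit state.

Bolt shear: A_b = π(1)²/4 = 0.7854 in². φR_n = 0.75 × 68 × 0.7854 × 6 × 2 = 480.7 kips.
Bearing (0.5 in plate, F_u = 65 ksi): end bolts L_c = 2 − 1.125/2 = 1.4375, R_n = min(1.2×1.4375×0.5×65, 2.4×1×0.5×65) = 56.063 kips/bolt; interior L_c = 3.625 − 1.125 = 2.5, R_n = 78 kips/bolt. φR_n = 0.75 × (2×56.063 + 4×78) = 318.1 kips.
Tension rupture (net): A_n = (11.8125 − 2×1.1875)×0.5 = 4.7188 in² (U = 1.0, A_e = A_n). φR_n = 0.75 × 65 × 4.7188 = 230.0 kips.
Tension yield (gross): A_g = 11.8125×0.5 = 5.9063 in². φR_n = 0.90 × 50 × 5.9063 = 265.8 kips.
Block shear: shear path 2×[2+2×3.625] = 2×9.25 in, A_gv = 9.25, A_nv = 2×(9.25 − 2.5×1.1875)×0.5 = 6.2813 in²; tension across gage: (3.9375 − 1×1.1875)×0.5 = 1.375 in². R_n = min(0.6×65×6.2813, 0.6×50×9.25) + 1.0×65×1.375 = min(244.97, 277.5) + 89.375 = 334.35 kips. φR_n = 0.75 × 334.35 = 250.8 kips.
Governing: min(480.7, 318.1, 230.0, 265.8, 250.8) = 230.0 kips → net-section rupture.

230.0 kips (net-section rupture governs)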